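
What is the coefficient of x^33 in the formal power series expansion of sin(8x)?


The Maclaurin series is sin(t) = sum_{k>=0} (-1)^k t^(2k+1) / (2k+1)!, so substituting t = 8x, only odd powers of x are nonzero, with coefficient of x^(2k+1) equal to (-1)^k 8^(2k+1) / (2k+1)!.
Write 33 = 2*16 + 1, giving the coefficient (-1)^16 * 8^33 / 33! = 633825300114114700748351602688/8683317618811886495518194401280000000 = 295147905179352825856/4043484860477916195764296875.

295147905179352825856/4043484860477916195764296875


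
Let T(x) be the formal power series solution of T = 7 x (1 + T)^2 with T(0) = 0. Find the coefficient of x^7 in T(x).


Apply the Lagrange inversion formula: if T = 7 x * phi(T) with phi(t) = (1 + t)^2, then [x^n] T = 7^n * (1/n) [t^(n-1)] phi(t)^n = 7^n * (1/n) [t^(n-1)] (1 + t)^(2n) = 7^n * (1/n) C(2n, n-1).
Using the identity C(2n, n-1) = C(2n, n) * n / (n+1), the unscaled factor equals C(2n, n) / (n+1) = C_n, the n-th Catalan number.
For n = 7: C_7 = C(14, 7) / 8 = 3432/8 = 429.
With the 7^7 = 823543 factor, the coefficient is 823543 * 429 = 353299947.

353299947


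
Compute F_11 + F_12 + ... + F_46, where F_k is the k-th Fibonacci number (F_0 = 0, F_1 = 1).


Use the identity sum_{k=0}^{N} F_k = F_{N+2} - 1 (which follows from F_{k+2} - F_{k+1} = F_k). Then
sum_{k=11}^{46} F_k = (F_{48} - 1) - (F_{12} - 1) = F_{48} - F_{12}.
Computing: F_{48} = 4807526976, F_{12} = 144, so
Sum = 4807526976 - 144 = 4807526832.

4807526832


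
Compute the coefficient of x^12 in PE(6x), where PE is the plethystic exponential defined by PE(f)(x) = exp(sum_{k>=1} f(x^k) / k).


With f(x) = 6x, the exponent is sum_{k>=1} 6 x^k / k = 6 * (-ln(1 - x)). Exponentiating:
PE(6x) = exp(-6 ln(1 - x)) = 1/(1 - x)^6.
By the negative binomial expansion, [x^n] 1/(1 - x)^6 = C(n + 5, 5).
For n = 12: C(17, 5) = 6188.

6188


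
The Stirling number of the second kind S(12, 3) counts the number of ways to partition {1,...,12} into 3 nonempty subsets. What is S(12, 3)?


Using the explicit formula S(n,k) = (1/k!) sum_{j=0}^{k} (-1)^(k-j) C(k,j) j^n:
S(12, 3) = 86526
Equivalently, S(n,k) is n! times the coefficient of x^n in the EGF (e^x - 1)^k / k!.

86526


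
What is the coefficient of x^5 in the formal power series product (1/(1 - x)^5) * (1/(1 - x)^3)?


Combine the factors: (1/(1 - x)^5) * (1/(1 - x)^3) = 1/(1 - x)^8.
Then use 1/(1 - x)^r = sum_{k>=0} C(k + r - 1, r - 1) x^k with r = 8 and k = 5:
C(12, 7) = 792.

792


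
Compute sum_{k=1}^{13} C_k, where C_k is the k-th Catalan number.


C_1 through C_13: 1, 2, 5, 14, 42, 132, 429, 1430, 4862, 16796, 58786, 208012, 742900
Sum = 1 + 2 + 5 + 14 + 42 + 132 + 429 + 1430 + 4862 + 16796 + 58786 + 208012 + 742900
= 1033411

1033411


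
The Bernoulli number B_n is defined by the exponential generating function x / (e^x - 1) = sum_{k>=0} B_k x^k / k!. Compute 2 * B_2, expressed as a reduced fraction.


Bernoulli numbers can also be computed recursively via B_0 = 1 and sum_{j=0}^{m} C(m+1, j) B_j = 0 for m >= 1. Odd-index Bernoulli numbers vanish for k >= 3.
Computing B_2 = 1/6, so 2 * B_2 = 2 * 1/6 = 1/3.

1/3


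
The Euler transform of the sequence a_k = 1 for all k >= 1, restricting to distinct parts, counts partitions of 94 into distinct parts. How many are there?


Partitions of 94 into distinct parts can be computed via generating function.
Product (1+x)(1+x^2)(1+x^3)...
The coefficient of x^94 = 267968

267968


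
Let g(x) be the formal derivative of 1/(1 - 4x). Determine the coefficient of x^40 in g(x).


Differentiate termwise: d/dx sum_{k>=0} 4^k x^k = sum_{k>=1} k 4^k x^(k-1) = sum_{j>=0} (j+1) 4^(j+1) x^j.
Equivalently, d/dx [1/(1 - 4x)] = 4/(1 - 4x)^2.
For j = 40: 41 * 4^41 = 41 * 4835703278458516698824704 = 198263834416799184651812864.

198263834416799184651812864


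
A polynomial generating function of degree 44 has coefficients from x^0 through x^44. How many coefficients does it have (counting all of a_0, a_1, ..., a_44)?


A polynomial of degree 44 takes the form a_0 + a_1 x + ... + a_44 x^44.
The number of coefficients is 44 + 1 = 45.

45


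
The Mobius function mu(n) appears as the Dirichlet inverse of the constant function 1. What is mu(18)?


18 has a squared prime factor, so mu(18) = 0.
Factorization reveals a repeated prime.

0


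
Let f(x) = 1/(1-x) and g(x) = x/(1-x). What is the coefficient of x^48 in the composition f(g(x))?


First simplify the composition: f(g(x)) = 1/(1 - x/(1-x)) = (1-x)/((1-x) - x) = (1-x)/(1-2x).
Now extract the coefficient. Write (1-x)/(1-2x) = 1/(1-2x) - x/(1-2x).
The coefficient of x^n in 1/(1-2x) is 2^n, and in x/(1-2x) is 2^(n-1) (for n >= 1).
So the coefficient of x^48 is 2^48 - 2^47 = 281474976710656 - 140737488355328 = 140737488355328.

140737488355328


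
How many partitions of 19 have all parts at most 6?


Using the generating function (1-x)^(-1)(1-x^2)^(-1)...(1-x^6)^(-1),
the coefficient of x^19 counts these restricted partitions.
Result = 235

235


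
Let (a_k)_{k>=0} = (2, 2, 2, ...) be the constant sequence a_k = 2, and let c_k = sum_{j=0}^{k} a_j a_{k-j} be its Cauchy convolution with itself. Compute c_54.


Since a_j = 2 for all j >= 0, the convolution sum becomes
c_k = sum_{j=0}^{k} 2 * 2 = 4 * (k + 1).
Equivalently, the generating function of (a_k) is 2/(1 - x) and its square is 4/(1 - x)^2 = sum_{k>=0} 4(k + 1) x^k.
For k = 54: 4 * 55 = 220.

220


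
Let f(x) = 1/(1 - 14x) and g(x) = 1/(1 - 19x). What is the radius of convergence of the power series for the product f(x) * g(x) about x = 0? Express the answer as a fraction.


The radius of 1/(1 - 14x) is 1/14 (nearest singularity at x = 1/14), and the radius of 1/(1 - 19x) is 1/19.
The product f(x)*g(x) = 1/((1 - 14x)(1 - 19x)) has singularities at both 1/14 and 1/19, so its radius of convergence is the distance to the nearest one:
min(1/14, 1/19) = 1/19.

1/19


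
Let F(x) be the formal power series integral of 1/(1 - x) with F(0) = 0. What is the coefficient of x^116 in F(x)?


1/(1 - x) = sum_{k>=0} x^k. Integrating termwise and using F(0) = 0 gives
F(x) = sum_{k>=0} x^(k+1) / (k+1) = sum_{m>=1} x^m / m = -ln(1 - x).
So the coefficient of x^116 is 1/116 = 1/116.

1/116


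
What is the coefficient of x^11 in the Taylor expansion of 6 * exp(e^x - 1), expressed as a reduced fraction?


exp(e^x - 1) = sum_{k>=0} Bell_k x^k / k!, where Bell_k is the k-th Bell number.
So the coefficient of x^11 is 6 * Bell_11 / 11!.
Computing: Bell_11 = 678570 and 11! = 39916800, giving
6 * 678570/39916800 = 22619/221760.

22619/221760


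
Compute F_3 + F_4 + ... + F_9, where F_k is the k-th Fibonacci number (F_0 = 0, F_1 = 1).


Use the identity sum_{k=0}^{N} F_k = F_{N+2} - 1 (which follows from F_{k+2} - F_{k+1} = F_k). Then
sum_{k=3}^{9} F_k = (F_{11} - 1) - (F_{4} - 1) = F_{11} - F_{4}.
Computing: F_{11} = 89, F_{4} = 3, so
Sum = 89 - 3 = 86.

86


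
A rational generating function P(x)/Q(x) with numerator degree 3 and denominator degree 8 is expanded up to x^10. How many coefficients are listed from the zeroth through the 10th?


Expanding up to x^10 gives the coefficients for x^0, x^1, ..., x^10.
That is 10 + 1 = 11 coefficients in total.

11


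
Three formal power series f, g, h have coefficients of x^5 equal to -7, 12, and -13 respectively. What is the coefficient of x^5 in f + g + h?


Series addition is componentwise:
-7 + 12 + -13
= -8

-8


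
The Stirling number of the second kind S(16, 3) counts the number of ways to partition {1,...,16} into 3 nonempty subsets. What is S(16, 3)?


Using the explicit formula S(n,k) = (1/k!) sum_{j=0}^{k} (-1)^(k-j) C(k,j) j^n:
S(16, 3) = 7141686
Equivalently, S(n,k) is n! times the coefficient of x^n in the EGF (e^x - 1)^k / k!.

7141686


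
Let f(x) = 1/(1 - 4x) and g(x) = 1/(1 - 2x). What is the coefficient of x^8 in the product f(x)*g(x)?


The coefficient of x^n in f*g is the Cauchy product: sum_{k=0}^{n} a^k * b^(n-k).
With a=4, b=2, n=8:
sum_{k=0}^{8} 4^k * 2^(8-k)
= 130816

130816


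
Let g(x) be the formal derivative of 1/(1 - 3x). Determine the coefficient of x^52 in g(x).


Differentiate termwise: d/dx sum_{k>=0} 3^k x^k = sum_{k>=1} k 3^k x^(k-1) = sum_{j>=0} (j+1) 3^(j+1) x^j.
Equivalently, d/dx [1/(1 - 3x)] = 3/(1 - 3x)^2.
For j = 52: 53 * 3^53 = 53 * 19383245667680019896796723 = 1027312020387041054530226319.

1027312020387041054530226319


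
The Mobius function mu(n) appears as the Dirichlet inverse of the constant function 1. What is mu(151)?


151 = 151 (all distinct primes).
mu(151) = (-1)^1 = -1

-1


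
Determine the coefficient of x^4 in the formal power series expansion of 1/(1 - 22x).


The geometric series identity gives 1/(1 - c x) = sum_{k>=0} c^k x^k, so the coefficient of x^k is c^k.
Here c = 22 and k = 4.
Computing: 22^4 = 234256

234256


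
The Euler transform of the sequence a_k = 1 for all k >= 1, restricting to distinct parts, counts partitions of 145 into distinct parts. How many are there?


Partitions of 145 into distinct parts can be computed via generating function.
Product (1+x)(1+x^2)(1+x^3)...
The coefficient of x^145 = 13699699

13699699


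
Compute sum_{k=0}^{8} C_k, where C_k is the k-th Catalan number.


C_0 through C_8: 1, 1, 2, 5, 14, 42, 132, 429, 1430
Sum = 1 + 1 + 2 + 5 + 14 + 42 + 132 + 429 + 1430
= 2056

2056


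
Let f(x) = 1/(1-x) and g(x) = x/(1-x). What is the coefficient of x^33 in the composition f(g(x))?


First simplify the composition: f(g(x)) = 1/(1 - x/(1-x)) = (1-x)/((1-x) - x) = (1-x)/(1-2x).
Now extract the coefficient. Write (1-x)/(1-2x) = 1/(1-2x) - x/(1-2x).
The coefficient of x^n in 1/(1-2x) is 2^n, and in x/(1-2x) is 2^(n-1) (for n >= 1).
So the coefficient of x^33 is 2^33 - 2^32 = 8589934592 - 4294967296 = 4294967296.

4294967296


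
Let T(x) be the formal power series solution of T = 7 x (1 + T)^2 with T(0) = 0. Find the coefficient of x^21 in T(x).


Apply the Lagrange inversion formula: if T = 7 x * phi(T) with phi(t) = (1 + t)^2, then [x^n] T = 7^n * (1/n) [t^(n-1)] phi(t)^n = 7^n * (1/n) [t^(n-1)] (1 + t)^(2n) = 7^n * (1/n) C(2n, n-1).
Using the identity C(2n, n-1) = C(2n, n) * n / (n+1), the unscaled factor equals C(2n, n) / (n+1) = C_n, the n-th Catalan number.
For n = 21: C_21 = C(42, 21) / 22 = 538257874440/22 = 24466267020.
With the 7^21 = 558545864083284007 factor, the coefficient is 558545864083284007 * 24466267020 = 13665532253578254033757549140.

13665532253578254033757549140


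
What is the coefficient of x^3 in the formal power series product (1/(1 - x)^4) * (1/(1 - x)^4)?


Combine the factors: (1/(1 - x)^4) * (1/(1 - x)^4) = 1/(1 - x)^8.
Then use 1/(1 - x)^r = sum_{k>=0} C(k + r - 1, r - 1) x^k with r = 8 and k = 3:
C(10, 7) = 120.

120


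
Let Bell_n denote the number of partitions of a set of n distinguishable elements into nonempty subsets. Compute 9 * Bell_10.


Bell_10 can be computed from the Bell triangle or from Dobinski's identity Bell_n = (1/e) * sum_{k>=0} k^n / k!.
Computing Bell_10 = 115975.
Then 9 * 115975 = 1043775.

1043775


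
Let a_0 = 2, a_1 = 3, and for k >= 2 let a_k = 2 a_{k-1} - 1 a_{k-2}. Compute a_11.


Iterating the recurrence forward:
a_0 = 2
a_1 = 3
a_2 = 2*3 - 1*2 = 4
a_3 = 2*4 - 1*3 = 5
a_4 = 2*5 - 1*4 = 6
a_5 = 2*6 - 1*5 = 7
a_6 = 2*7 - 1*6 = 8
a_7 = 2*8 - 1*7 = 9
a_8 = 2*9 - 1*8 = 10
a_9 = 2*10 - 1*9 = 11
a_10 = 2*11 - 1*10 = 12
a_11 = 2*12 - 1*11 = 13
So a_11 = 13.

13


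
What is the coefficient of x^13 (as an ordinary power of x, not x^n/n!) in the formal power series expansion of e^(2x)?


The exponential series is e^y = sum_{k>=0} y^k / k!. Substituting y = 2x gives
e^(2x) = sum_{k>=0} 2^k x^k / k!.
So the coefficient of x^n is a^n/n! with a = 2, n = 13:
2^13 / 13! = 8192/6227020800 = 8/6081075

8/6081075


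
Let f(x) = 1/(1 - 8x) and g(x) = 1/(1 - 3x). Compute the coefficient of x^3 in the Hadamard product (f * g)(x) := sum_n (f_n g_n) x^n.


f has coefficients f_k = 8^k and g has coefficients g_k = 3^k, so the Hadamard product has coefficient (f*g)_k = 8^k * 3^k = 24^k.
For k = 3: 24^3 = 13824.

13824


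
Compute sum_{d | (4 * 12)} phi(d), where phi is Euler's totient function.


First, 4 * 12 = 48. One classical identity is sum_{d | n} phi(d) = n (each k in [1, n] has a unique gcd with n, and among the k's with gcd(k, n) = n/d there are phi(d) of them). So the sum equals 48. We also verify directly:
Divisors of 48: 1, 2, 3, 4, 6, 8, 12, 16, 24, 48.
phi values: 1, 1, 2, 2, 2, 4, 4, 8, 8, 16.
Sum = 48.

48


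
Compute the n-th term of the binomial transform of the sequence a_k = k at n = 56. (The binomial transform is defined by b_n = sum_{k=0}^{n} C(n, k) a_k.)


With a_k = k, b_n = sum_{k=0}^{n} C(n, k) k. Using k * C(n, k) = n * C(n-1, k-1) gives b_n = n * sum_{k>=1} C(n-1, k-1) = n * 2^(n-1).
For n = 56: 56 * 2^55 = 56 * 36028797018963968 = 2017612633061982208.

2017612633061982208


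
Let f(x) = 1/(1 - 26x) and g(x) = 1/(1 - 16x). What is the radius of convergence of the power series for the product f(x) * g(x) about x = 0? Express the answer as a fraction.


The radius of 1/(1 - 26x) is 1/26 (nearest singularity at x = 1/26), and the radius of 1/(1 - 16x) is 1/16.
The product f(x)*g(x) = 1/((1 - 26x)(1 - 16x)) has singularities at both 1/26 and 1/16, so its radius of convergence is the distance to the nearest one:
min(1/26, 1/16) = 1/26.

1/26


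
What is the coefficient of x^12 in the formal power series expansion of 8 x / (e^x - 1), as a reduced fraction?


The exponential generating function for Bernoulli numbers is
x / (e^x - 1) = sum_{k>=0} B_k x^k / k!.
So the coefficient of x^12 in 8 x / (e^x - 1) is 8 B_12 / 12!.
Computing: B_12 = -691/2730, 12! = 479001600, giving
8 * -691/2730 / 479001600 = -691/163459296000.

-691/163459296000


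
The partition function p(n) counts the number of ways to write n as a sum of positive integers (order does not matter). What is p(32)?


Using the generating function prod_{k>=1} 1/(1-x^k), we compute p(32).
By dynamic programming over parts 1 through 32:
p(32) = 8349

8349


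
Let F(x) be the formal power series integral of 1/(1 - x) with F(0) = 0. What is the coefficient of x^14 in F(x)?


1/(1 - x) = sum_{k>=0} x^k. Integrating termwise and using F(0) = 0 gives
F(x) = sum_{k>=0} x^(k+1) / (k+1) = sum_{m>=1} x^m / m = -ln(1 - x).
So the coefficient of x^14 is 1/14 = 1/14.

1/14


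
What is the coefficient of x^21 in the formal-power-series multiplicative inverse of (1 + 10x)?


The inverse is 1/(1 + 10x). Apply the geometric identity 1/(1 - y) = sum_{k>=0} y^k with y = -10x:
1/(1 + 10x) = sum_{k>=0} (-10)^k x^k.
So the coefficient of x^21 is (-10)^21 = -1000000000000000000000.

-1000000000000000000000


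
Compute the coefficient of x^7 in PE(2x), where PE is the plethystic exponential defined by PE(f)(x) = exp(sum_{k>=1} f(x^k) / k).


With f(x) = 2x, the exponent is sum_{k>=1} 2 x^k / k = 2 * (-ln(1 - x)). Exponentiating:
PE(2x) = exp(-2 ln(1 - x)) = 1/(1 - x)^2.
By the negative binomial expansion, [x^n] 1/(1 - x)^2 = C(n + 1, 1).
For n = 7: C(8, 1) = 8.

8


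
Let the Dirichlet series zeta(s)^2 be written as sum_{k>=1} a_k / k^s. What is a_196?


The Dirichlet convolution of the constant function 1 with itself gives (1 * 1)(k) = sum_{d | k} 1 = d(k), the number of positive divisors of k.
Since zeta(s) = sum_{k>=1} 1/k^s, we have zeta(s)^2 = sum_{k>=1} d(k)/k^s, so a_k = d(k).
For k = 196: the divisors are 1, 2, 4, 7, 14, 28, 49, 98, 196.
Count = 9.

9


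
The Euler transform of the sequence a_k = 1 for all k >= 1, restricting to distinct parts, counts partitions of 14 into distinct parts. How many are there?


Partitions of 14 into distinct parts can be computed via generating function.
Product (1+x)(1+x^2)(1+x^3)...
The coefficient of x^14 = 22

22


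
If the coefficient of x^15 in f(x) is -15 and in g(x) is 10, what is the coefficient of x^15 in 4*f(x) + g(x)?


Scalar multiplication scales coefficients: 4 * -15 = -60.
Then add the g coefficient: -60 + 10
= -50

-50


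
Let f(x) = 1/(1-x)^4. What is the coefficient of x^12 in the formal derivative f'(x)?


Differentiate: d/dx [ 1/(1-x)^r ] = r / (1-x)^(r+1).
Here r = 4, so f'(x) = 4 / (1-x)^5.
The expansion of 1/(1-x)^(r+1) has coefficient of x^n equal to C(n+r, r).
So the coefficient of x^12 in f'(x) is
4 * C(16, 4) = 4 * 1820 = 7280

7280


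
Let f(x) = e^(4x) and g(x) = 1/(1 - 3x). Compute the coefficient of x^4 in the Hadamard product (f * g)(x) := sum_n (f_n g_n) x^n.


Expanding: f_k = 4^k/k! (from e^(4x)) and g_k = 3^k (from 1/(1 - 3x)). So the Hadamard coefficient (f * g)_k = 4^k 3^k / k! = (12)^k / k!.
For k = 4: 12^4/4! = 20736/24 = 864.

864


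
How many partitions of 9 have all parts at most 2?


Using the generating function (1-x)^(-1)(1-x^2)^(-1),
the coefficient of x^9 counts these restricted partitions.
Result = 5

5


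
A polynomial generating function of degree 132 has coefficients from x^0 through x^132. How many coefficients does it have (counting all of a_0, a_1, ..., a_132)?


A polynomial of degree 132 takes the form a_0 + a_1 x + ... + a_132 x^132.
The number of coefficients is 132 + 1 = 133.

133


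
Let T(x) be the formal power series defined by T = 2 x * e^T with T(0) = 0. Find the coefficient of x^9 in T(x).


Apply the Lagrange inversion formula: if T = 2 x * phi(T) with phi(t) = e^t, then
[x^n] T = 2^n * (1/n) [t^(n-1)] phi(t)^n = 2^n * (1/n) [t^(n-1)] e^(n t) = 2^n * (1/n) * n^(n-1) / (n-1)! = 2^n * n^(n-1) / n!.
When c = 1 this is the Cayley count of rooted labeled trees on n vertices, divided by n!.
For n = 9: 2^9 * 9^8 / 9! = 512 * 43046721/362880 = 2125764/35.

2125764/35


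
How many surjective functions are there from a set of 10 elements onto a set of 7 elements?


By inclusion-exclusion on which target elements are missed, the number of surjections from an n-set onto a k-set is
surj(n, k) = sum_{j=0}^{k} (-1)^j C(k, j) (k - j)^n.
Equivalently surj(n, k) = k! * S(n, k), where S(n, k) is the Stirling number of the second kind.
For n = 10, k = 7:
S(10, 7) = 5880, so
surj = 7! * 5880 = 5040 * 5880 = 29635200.

29635200


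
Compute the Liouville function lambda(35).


The Liouville function is lambda(k) = (-1)^Omega(k), where Omega(k) counts the prime factors of k with multiplicity.
Factoring: 35 = 5 * 7, so Omega(35) = 2.
lambda(35) = (-1)^2 = 1.

1


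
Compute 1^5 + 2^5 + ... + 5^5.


This power sum has a closed form given by Faulhaber's formula
sum_{k=1}^{m} k^p = (1 / (p + 1)) * sum_{j=0}^{p} C(p + 1, j) B_j m^(p + 1 - j),
but for small m direct computation is fastest:
1 + 32 + 243 + 1024 + 3125 = 4425.

4425


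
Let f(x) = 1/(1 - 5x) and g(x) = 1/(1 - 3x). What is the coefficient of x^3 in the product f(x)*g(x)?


The coefficient of x^n in f*g is the Cauchy product: sum_{k=0}^{n} a^k * b^(n-k).
With a=5, b=3, n=3:
sum_{k=0}^{3} 5^k * 3^(3-k)
= 272

272


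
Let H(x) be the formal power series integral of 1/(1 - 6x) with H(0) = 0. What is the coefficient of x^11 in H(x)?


1/(1 - 6x) = sum_{k>=0} 6^k x^k. Integrating termwise with H(0) = 0:
H(x) = sum_{k>=0} 6^k x^(k+1) / (k+1) = sum_{m>=1} 6^(m-1) x^m / m.
For m = 11: 6^10/11 = 60466176/11 = 60466176/11.

60466176/11


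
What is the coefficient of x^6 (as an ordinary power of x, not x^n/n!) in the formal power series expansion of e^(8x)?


The exponential series is e^y = sum_{k>=0} y^k / k!. Substituting y = 8x gives
e^(8x) = sum_{k>=0} 8^k x^k / k!.
So the coefficient of x^n is a^n/n! with a = 8, n = 6:
8^6 / 6! = 262144/720 = 16384/45

16384/45


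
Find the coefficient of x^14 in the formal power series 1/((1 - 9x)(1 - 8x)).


By partial fractions or Cauchy convolution:
The coefficient equals sum_{k=0}^{14} 9^k * 8^(14-k).
= 170706760005817

170706760005817


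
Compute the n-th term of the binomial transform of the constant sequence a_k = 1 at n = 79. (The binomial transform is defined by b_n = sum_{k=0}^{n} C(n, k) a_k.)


With a_k = 1 for all k, b_n = sum_{k=0}^{n} C(n, k) = 2^n by the binomial theorem.
For n = 79: 2^79 = 604462909807314587353088.

604462909807314587353088


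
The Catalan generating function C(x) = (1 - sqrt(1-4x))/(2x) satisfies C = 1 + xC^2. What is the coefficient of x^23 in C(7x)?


Substituting x -> 7x scales the n-th coefficient by 7^n, so [x^23] C(7x) = 7^23 * C_23.
C_23 = C(2*23, 23)/(24) = 8233430727600/24 = 343059613650.
So 7^23 * 343059613650 = 27368747340080916343 * 343059613650 = 9389111888572624320367550881950.

9389111888572624320367550881950


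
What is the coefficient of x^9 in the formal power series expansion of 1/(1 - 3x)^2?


The general identity 1/(1 - c x)^r = sum_{k>=0} c^k C(k + r - 1, r - 1) x^k follows by substituting y = c x into 1/(1 - y)^r = sum_{k>=0} C(k + r - 1, r - 1) y^k.
For c = 3, r = 2, k = 9:
3^9 * C(10, 1) = 19683 * 10 = 196830.

196830


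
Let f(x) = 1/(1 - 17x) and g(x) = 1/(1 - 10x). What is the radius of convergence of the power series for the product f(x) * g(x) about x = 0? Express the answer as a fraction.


The radius of 1/(1 - 17x) is 1/17 (nearest singularity at x = 1/17), and the radius of 1/(1 - 10x) is 1/10.
The product f(x)*g(x) = 1/((1 - 17x)(1 - 10x)) has singularities at both 1/17 and 1/10, so its radius of convergence is the distance to the nearest one:
min(1/17, 1/10) = 1/17.

1/17


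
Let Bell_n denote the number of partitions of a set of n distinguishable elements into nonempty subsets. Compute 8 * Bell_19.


Bell_19 can be computed from the Bell triangle or from Dobinski's identity Bell_n = (1/e) * sum_{k>=0} k^n / k!.
Computing Bell_19 = 5832742205057.
Then 8 * 5832742205057 = 46661937640456.

46661937640456


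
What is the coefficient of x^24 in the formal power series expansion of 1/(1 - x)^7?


The negative binomial / multiset identity is
1/(1 - x)^r = sum_{k>=0} C(k + r - 1, r - 1) x^k.
Here r = 7 and k = 24, so the coefficient is
C(24 + 6, 6) = C(30, 6)
= 593775

593775


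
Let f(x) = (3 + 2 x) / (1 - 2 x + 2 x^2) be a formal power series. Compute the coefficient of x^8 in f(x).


Write f(x) = sum_{k>=0} a_k x^k. Multiplying both sides by 1 - 2 x + 2 x^2 gives
(1 - 2 x + 2 x^2) sum_{k>=0} a_k x^k = 3 + 2 x.
Matching coefficients:
 x^0: a_0 = 3
 x^1: a_1 - 2 a_0 = 2  =>  a_1 = 2*3 + 2 = 8
 x^k (k >= 2): a_k = 2 a_{k-1} - 2 a_{k-2}.
Iterating: a_2 = 10, a_3 = 4, a_4 = -12, a_5 = -32, a_6 = -40, a_7 = -16, a_8 = 48.
So the coefficient of x^8 is 48.

48


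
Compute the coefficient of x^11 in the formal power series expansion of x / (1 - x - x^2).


Let f(x) = sum_{k>=0} a_k x^k. Multiplying f(x) * (1 - x - x^2) = x and matching coefficients gives a_0 = 0, a_1 = 1, and a_k = a_{k-1} + a_{k-2} for k >= 2. These are the Fibonacci numbers F_k.
Iterating from F_0 = 0, F_1 = 1:
F_0=0, F_1=1, F_2=1, F_3=2, F_4=3, F_5=5, F_6=8, F_7=13, F_8=21, F_9=34, ...
F_11 = 89.

89


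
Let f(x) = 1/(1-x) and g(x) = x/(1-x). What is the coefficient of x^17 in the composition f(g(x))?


First simplify the composition: f(g(x)) = 1/(1 - x/(1-x)) = (1-x)/((1-x) - x) = (1-x)/(1-2x).
Now extract the coefficient. Write (1-x)/(1-2x) = 1/(1-2x) - x/(1-2x).
The coefficient of x^n in 1/(1-2x) is 2^n, and in x/(1-2x) is 2^(n-1) (for n >= 1).
So the coefficient of x^17 is 2^17 - 2^16 = 131072 - 65536 = 65536.

65536


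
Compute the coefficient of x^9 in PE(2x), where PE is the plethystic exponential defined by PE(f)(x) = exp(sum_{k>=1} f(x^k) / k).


With f(x) = 2x, the exponent is sum_{k>=1} 2 x^k / k = 2 * (-ln(1 - x)). Exponentiating:
PE(2x) = exp(-2 ln(1 - x)) = 1/(1 - x)^2.
By the negative binomial expansion, [x^n] 1/(1 - x)^2 = C(n + 1, 1).
For n = 9: C(10, 1) = 10.

10


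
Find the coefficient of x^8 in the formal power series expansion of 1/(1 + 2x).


Write 1/(1 + c x) = 1/(1 - (-c) x) and apply the geometric-series identity
1/(1 - y) = sum_{k>=0} y^k to get 1/(1 + c x) = sum_{k>=0} (-c)^k x^k.
So the coefficient of x^k is (-c)^k = (-1)^k * c^k.
Here c = 2 and k = 8:
(-2)^8 = 1 * 256 = 256

256


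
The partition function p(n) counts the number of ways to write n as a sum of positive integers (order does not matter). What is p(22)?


Using the generating function prod_{k>=1} 1/(1-x^k), we compute p(22).
By dynamic programming over parts 1 through 22:
p(22) = 1002

1002


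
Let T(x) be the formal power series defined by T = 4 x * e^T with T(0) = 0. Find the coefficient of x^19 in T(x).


Apply the Lagrange inversion formula: if T = 4 x * phi(T) with phi(t) = e^t, then
[x^n] T = 4^n * (1/n) [t^(n-1)] phi(t)^n = 4^n * (1/n) [t^(n-1)] e^(n t) = 4^n * (1/n) * n^(n-1) / (n-1)! = 4^n * n^(n-1) / n!.
When c = 1 this is the Cayley count of rooted labeled trees on n vertices, divided by n!.
For n = 19: 4^19 * 19^18 / 19! = 274877906944 * 104127350297911241532841/121645100408832000 = 22986408519154226947692691456/97692469875.

22986408519154226947692691456/97692469875


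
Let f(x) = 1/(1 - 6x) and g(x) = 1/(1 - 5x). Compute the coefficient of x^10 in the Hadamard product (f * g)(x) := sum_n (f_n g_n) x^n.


f has coefficients f_k = 6^k and g has coefficients g_k = 5^k, so the Hadamard product has coefficient (f*g)_k = 6^k * 5^k = 30^k.
For k = 10: 30^10 = 590490000000000.

590490000000000


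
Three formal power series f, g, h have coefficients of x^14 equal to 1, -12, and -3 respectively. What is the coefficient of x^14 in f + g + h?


Series addition is componentwise:
1 + -12 + -3
= -14

-14


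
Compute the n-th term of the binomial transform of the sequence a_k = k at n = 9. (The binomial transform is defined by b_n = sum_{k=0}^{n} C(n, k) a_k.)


With a_k = k, b_n = sum_{k=0}^{n} C(n, k) k. Using k * C(n, k) = n * C(n-1, k-1) gives b_n = n * sum_{k>=1} C(n-1, k-1) = n * 2^(n-1).
For n = 9: 9 * 2^8 = 9 * 256 = 2304.

2304


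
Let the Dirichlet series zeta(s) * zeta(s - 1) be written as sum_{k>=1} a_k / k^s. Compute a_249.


Convolution gives a_k = sum_{d | k} d * 1 = sum_{d | k} d = sigma(k), the sum of positive divisors of k.
For k = 249, the divisors are 1, 3, 83, 249, so
sigma(249) = 1 + 3 + 83 + 249 = 336.

336


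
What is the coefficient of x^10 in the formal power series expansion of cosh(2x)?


The Maclaurin series is cosh(t) = sum_{m>=0} t^(2m) / (2m)!, so substituting t = 2x, only even powers of x are nonzero, with coefficient of x^(2m) equal to 2^(2m) / (2m)!.
For x^10 the coefficient is 2^10/10! = 1024/3628800 = 4/14175.

4/14175


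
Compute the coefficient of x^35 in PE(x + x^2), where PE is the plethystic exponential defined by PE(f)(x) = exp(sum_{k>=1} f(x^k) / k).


With f(x) = x + x^2, the exponent is sum_{k>=1} (x^k + x^(2k)) / k = -ln(1 - x) - ln(1 - x^2). Exponentiating:
PE(x + x^2) = 1 / ((1 - x)(1 - x^2)).
This is the generating function for partitions of n into parts of size 1 or 2. The number of 2's can be any j in 0..17, and the rest are 1's, so
[x^35] = floor(35/2) + 1 = 18.

18


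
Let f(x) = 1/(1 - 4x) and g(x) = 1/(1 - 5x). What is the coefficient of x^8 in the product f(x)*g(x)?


The coefficient of x^n in f*g is the Cauchy product: sum_{k=0}^{n} a^k * b^(n-k).
With a=4, b=5, n=8:
sum_{k=0}^{8} 4^k * 5^(8-k)
= 1690981

1690981


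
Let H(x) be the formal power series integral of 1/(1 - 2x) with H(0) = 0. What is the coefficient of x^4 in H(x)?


1/(1 - 2x) = sum_{k>=0} 2^k x^k. Integrating termwise with H(0) = 0:
H(x) = sum_{k>=0} 2^k x^(k+1) / (k+1) = sum_{m>=1} 2^(m-1) x^m / m.
For m = 4: 2^3/4 = 8/4 = 2.

2


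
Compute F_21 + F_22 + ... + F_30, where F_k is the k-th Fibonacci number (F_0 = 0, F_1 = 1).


Use the identity sum_{k=0}^{N} F_k = F_{N+2} - 1 (which follows from F_{k+2} - F_{k+1} = F_k). Then
sum_{k=21}^{30} F_k = (F_{32} - 1) - (F_{22} - 1) = F_{32} - F_{22}.
Computing: F_{32} = 2178309, F_{22} = 17711, so
Sum = 2178309 - 17711 = 2160598.

2160598


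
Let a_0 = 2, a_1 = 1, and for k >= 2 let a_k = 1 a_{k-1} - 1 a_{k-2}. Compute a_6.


Iterating the recurrence forward:
a_0 = 2
a_1 = 1
a_2 = 1*1 - 1*2 = -1
a_3 = 1*-1 - 1*1 = -2
a_4 = 1*-2 - 1*-1 = -1
a_5 = 1*-1 - 1*-2 = 1
a_6 = 1*1 - 1*-1 = 2
So a_6 = 2.

2


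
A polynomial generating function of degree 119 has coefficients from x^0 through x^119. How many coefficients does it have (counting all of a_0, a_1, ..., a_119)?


A polynomial of degree 119 takes the form a_0 + a_1 x + ... + a_119 x^119.
The number of coefficients is 119 + 1 = 120.

120


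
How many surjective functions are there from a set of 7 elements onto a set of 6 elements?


By inclusion-exclusion on which target elements are missed, the number of surjections from an n-set onto a k-set is
surj(n, k) = sum_{j=0}^{k} (-1)^j C(k, j) (k - j)^n.
Equivalently surj(n, k) = k! * S(n, k), where S(n, k) is the Stirling number of the second kind.
For n = 7, k = 6:
S(7, 6) = 21, so
surj = 6! * 21 = 720 * 21 = 15120.

15120


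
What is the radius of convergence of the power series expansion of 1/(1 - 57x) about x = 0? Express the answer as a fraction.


Expanding 1/(1 - 57x) = sum_{k>=0} 57^k x^k, the series converges when |57x| < 1, i.e., |x| < 1/57.
So the radius of convergence is 1/57 = 1/57.

1/57


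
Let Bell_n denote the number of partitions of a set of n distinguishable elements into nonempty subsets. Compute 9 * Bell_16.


Bell_16 can be computed from the Bell triangle or from Dobinski's identity Bell_n = (1/e) * sum_{k>=0} k^n / k!.
Computing Bell_16 = 10480142147.
Then 9 * 10480142147 = 94321279323.

94321279323


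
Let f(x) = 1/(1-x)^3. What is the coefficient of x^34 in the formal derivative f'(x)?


Differentiate: d/dx [ 1/(1-x)^r ] = r / (1-x)^(r+1).
Here r = 3, so f'(x) = 3 / (1-x)^4.
The expansion of 1/(1-x)^(r+1) has coefficient of x^n equal to C(n+r, r).
So the coefficient of x^34 in f'(x) is
3 * C(37, 3) = 3 * 7770 = 23310

23310


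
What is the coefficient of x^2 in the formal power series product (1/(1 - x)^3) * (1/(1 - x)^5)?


Combine the factors: (1/(1 - x)^3) * (1/(1 - x)^5) = 1/(1 - x)^8.
Then use 1/(1 - x)^r = sum_{k>=0} C(k + r - 1, r - 1) x^k with r = 8 and k = 2:
C(9, 7) = 36.

36


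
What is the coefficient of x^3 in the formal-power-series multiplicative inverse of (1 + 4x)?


The inverse is 1/(1 + 4x). Apply the geometric identity 1/(1 - y) = sum_{k>=0} y^k with y = -4x:
1/(1 + 4x) = sum_{k>=0} (-4)^k x^k.
So the coefficient of x^3 is (-4)^3 = -64.

-64


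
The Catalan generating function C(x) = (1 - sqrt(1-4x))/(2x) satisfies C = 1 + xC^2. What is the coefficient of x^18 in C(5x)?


Substituting x -> 5x scales the n-th coefficient by 5^n, so [x^18] C(5x) = 5^18 * C_18.
C_18 = C(2*18, 18)/(19) = 9075135300/19 = 477638700.
So 5^18 * 477638700 = 3814697265625 * 477638700 = 1822047042846679687500.

1822047042846679687500


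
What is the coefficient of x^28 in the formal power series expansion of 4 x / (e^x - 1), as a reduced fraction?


The exponential generating function for Bernoulli numbers is
x / (e^x - 1) = sum_{k>=0} B_k x^k / k!.
So the coefficient of x^28 in 4 x / (e^x - 1) is 4 B_28 / 28!.
Computing: B_28 = -23749461029/870, 28! = 304888344611713860501504000000, giving
4 * -23749461029/870 / 304888344611713860501504000000 = -3392780147/9473316421863966379868160000000.

-3392780147/9473316421863966379868160000000


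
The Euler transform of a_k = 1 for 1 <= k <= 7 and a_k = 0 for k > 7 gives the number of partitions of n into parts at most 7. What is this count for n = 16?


Partitions of 16 into parts at most 7:
Using generating function (1-x)^(-1)(1-x^2)^(-1)...(1-x^7)^(-1),
the coefficient of x^16 = 164

164


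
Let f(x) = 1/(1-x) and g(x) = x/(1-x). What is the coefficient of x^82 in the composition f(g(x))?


First simplify the composition: f(g(x)) = 1/(1 - x/(1-x)) = (1-x)/((1-x) - x) = (1-x)/(1-2x).
Now extract the coefficient. Write (1-x)/(1-2x) = 1/(1-2x) - x/(1-2x).
The coefficient of x^n in 1/(1-2x) is 2^n, and in x/(1-2x) is 2^(n-1) (for n >= 1).
So the coefficient of x^82 is 2^82 - 2^81 = 4835703278458516698824704 - 2417851639229258349412352 = 2417851639229258349412352.

2417851639229258349412352


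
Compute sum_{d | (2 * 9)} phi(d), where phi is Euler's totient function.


First, 2 * 9 = 18. One classical identity is sum_{d | n} phi(d) = n (each k in [1, n] has a unique gcd with n, and among the k's with gcd(k, n) = n/d there are phi(d) of them). So the sum equals 18. We also verify directly:
Divisors of 18: 1, 2, 3, 6, 9, 18.
phi values: 1, 1, 2, 2, 6, 6.
Sum = 18.

18


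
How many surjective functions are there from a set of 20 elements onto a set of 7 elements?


By inclusion-exclusion on which target elements are missed, the number of surjections from an n-set onto a k-set is
surj(n, k) = sum_{j=0}^{k} (-1)^j C(k, j) (k - j)^n.
Equivalently surj(n, k) = k! * S(n, k), where S(n, k) is the Stirling number of the second kind.
For n = 20, k = 7:
S(20, 7) = 11143554045652, so
surj = 7! * 11143554045652 = 5040 * 11143554045652 = 56163512390086080.

56163512390086080


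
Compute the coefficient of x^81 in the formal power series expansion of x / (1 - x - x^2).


Let f(x) = sum_{k>=0} a_k x^k. Multiplying f(x) * (1 - x - x^2) = x and matching coefficients gives a_0 = 0, a_1 = 1, and a_k = a_{k-1} + a_{k-2} for k >= 2. These are the Fibonacci numbers F_k.
Iterating from F_0 = 0, F_1 = 1:
F_0=0, F_1=1, F_2=1, F_3=2, F_4=3, F_5=5, F_6=8, F_7=13, F_8=21, F_9=34, ...
F_81 = 37889062373143906.

37889062373143906


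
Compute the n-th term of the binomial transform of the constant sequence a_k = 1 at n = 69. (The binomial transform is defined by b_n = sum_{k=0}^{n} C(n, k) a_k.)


With a_k = 1 for all k, b_n = sum_{k=0}^{n} C(n, k) = 2^n by the binomial theorem.
For n = 69: 2^69 = 590295810358705651712.

590295810358705651712


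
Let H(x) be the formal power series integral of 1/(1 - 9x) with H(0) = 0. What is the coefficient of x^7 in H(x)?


1/(1 - 9x) = sum_{k>=0} 9^k x^k. Integrating termwise with H(0) = 0:
H(x) = sum_{k>=0} 9^k x^(k+1) / (k+1) = sum_{m>=1} 9^(m-1) x^m / m.
For m = 7: 9^6/7 = 531441/7 = 531441/7.

531441/7


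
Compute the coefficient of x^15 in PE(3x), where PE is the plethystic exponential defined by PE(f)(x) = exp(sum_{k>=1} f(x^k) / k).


With f(x) = 3x, the exponent is sum_{k>=1} 3 x^k / k = 3 * (-ln(1 - x)). Exponentiating:
PE(3x) = exp(-3 ln(1 - x)) = 1/(1 - x)^3.
By the negative binomial expansion, [x^n] 1/(1 - x)^3 = C(n + 2, 2).
For n = 15: C(17, 2) = 136.

136


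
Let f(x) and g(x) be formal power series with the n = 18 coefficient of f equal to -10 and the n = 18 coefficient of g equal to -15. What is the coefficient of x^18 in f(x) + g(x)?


Addition of formal power series is termwise.
The coefficient of x^18 in f + g = -10 + -15
= -25

-25


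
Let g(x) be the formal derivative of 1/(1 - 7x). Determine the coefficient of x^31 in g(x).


Differentiate termwise: d/dx sum_{k>=0} 7^k x^k = sum_{k>=1} k 7^k x^(k-1) = sum_{j>=0} (j+1) 7^(j+1) x^j.
Equivalently, d/dx [1/(1 - 7x)] = 7/(1 - 7x)^2.
For j = 31: 32 * 7^32 = 32 * 1104427674243920646305299201 = 35341685575805460681769574432.

35341685575805460681769574432


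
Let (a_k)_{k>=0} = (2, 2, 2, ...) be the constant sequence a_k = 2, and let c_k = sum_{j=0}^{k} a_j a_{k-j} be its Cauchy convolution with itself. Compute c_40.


Since a_j = 2 for all j >= 0, the convolution sum becomes
c_k = sum_{j=0}^{k} 2 * 2 = 4 * (k + 1).
Equivalently, the generating function of (a_k) is 2/(1 - x) and its square is 4/(1 - x)^2 = sum_{k>=0} 4(k + 1) x^k.
For k = 40: 4 * 41 = 164.

164


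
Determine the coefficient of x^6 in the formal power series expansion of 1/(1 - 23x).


The geometric series identity gives 1/(1 - c x) = sum_{k>=0} c^k x^k, so the coefficient of x^k is c^k.
Here c = 23 and k = 6.
Computing: 23^6 = 148035889

148035889


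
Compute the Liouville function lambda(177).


The Liouville function is lambda(k) = (-1)^Omega(k), where Omega(k) counts the prime factors of k with multiplicity.
Factoring: 177 = 3 * 59, so Omega(177) = 2.
lambda(177) = (-1)^2 = 1.

1


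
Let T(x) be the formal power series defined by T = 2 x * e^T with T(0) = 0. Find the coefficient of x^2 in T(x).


Apply the Lagrange inversion formula: if T = 2 x * phi(T) with phi(t) = e^t, then
[x^n] T = 2^n * (1/n) [t^(n-1)] phi(t)^n = 2^n * (1/n) [t^(n-1)] e^(n t) = 2^n * (1/n) * n^(n-1) / (n-1)! = 2^n * n^(n-1) / n!.
When c = 1 this is the Cayley count of rooted labeled trees on n vertices, divided by n!.
For n = 2: 2^2 * 2^1 / 2! = 4 * 2/2 = 4.

4


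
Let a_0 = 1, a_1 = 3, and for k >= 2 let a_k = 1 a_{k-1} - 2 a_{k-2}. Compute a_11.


Iterating the recurrence forward:
a_0 = 1
a_1 = 3
a_2 = 1*3 - 2*1 = 1
a_3 = 1*1 - 2*3 = -5
a_4 = 1*-5 - 2*1 = -7
a_5 = 1*-7 - 2*-5 = 3
a_6 = 1*3 - 2*-7 = 17
a_7 = 1*17 - 2*3 = 11
a_8 = 1*11 - 2*17 = -23
a_9 = 1*-23 - 2*11 = -45
a_10 = 1*-45 - 2*-23 = 1
a_11 = 1*1 - 2*-45 = 91
So a_11 = 91.

91


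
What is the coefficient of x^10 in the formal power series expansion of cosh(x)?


The Maclaurin series is cosh(t) = sum_{m>=0} t^(2m) / (2m)!, so substituting t = x, only even powers of x are nonzero, with coefficient of x^(2m) equal to 1 / (2m)!.
For x^10 the coefficient is 1/10! = 1/3628800 = 1/3628800.

1/3628800


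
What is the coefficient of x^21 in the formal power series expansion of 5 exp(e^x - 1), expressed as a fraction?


exp(e^x - 1) is the exponential generating function for the Bell numbers Bell_k: exp(e^x - 1) = sum_{k>=0} Bell_k x^k / k!.
So the coefficient of x^21 in 5 exp(e^x - 1) is 5 Bell_21 / 21!.
Computing: Bell_21 = 474869816156751 and 21! = 51090942171709440000, giving
5 * 474869816156751/51090942171709440000 = 158289938718917/3406062811447296000.

158289938718917/3406062811447296000


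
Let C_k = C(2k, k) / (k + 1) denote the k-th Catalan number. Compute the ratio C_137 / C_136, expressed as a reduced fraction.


Using C_k = (2k)! / (k! (k+1)!), the ratio C_{k+1}/C_k simplifies to
C_{k+1}/C_k = [(2k+2)! / ((k+1)! (k+2)!)] * [k! (k+1)! / (2k)!]
 = (2k+2)(2k+1) / ((k+1)(k+2)) = 2(2k+1) / (k+2).
For k = 136: 2(2*136 + 1) / (136 + 2) = 546/138 = 91/23.

91/23


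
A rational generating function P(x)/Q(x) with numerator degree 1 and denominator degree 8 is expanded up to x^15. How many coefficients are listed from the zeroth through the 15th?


Expanding up to x^15 gives the coefficients for x^0, x^1, ..., x^15.
That is 15 + 1 = 16 coefficients in total.

16


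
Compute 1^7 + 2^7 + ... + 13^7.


This power sum has a closed form given by Faulhaber's formula
sum_{k=1}^{m} k^p = (1 / (p + 1)) * sum_{j=0}^{p} C(p + 1, j) B_j m^(p + 1 - j),
but for small m direct computation is fastest:
1 + 128 + 2187 + 16384 + 78125 + 279936 + 823543 + 2097152 + 4782969 + 10000000 + 19487171 + 35831808 + 62748517 = 136147921.

136147921


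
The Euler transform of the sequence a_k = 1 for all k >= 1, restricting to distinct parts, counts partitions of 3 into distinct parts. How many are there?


Partitions of 3 into distinct parts can be computed via generating function.
Product (1+x)(1+x^2)(1+x^3)...
The coefficient of x^3 = 2

2


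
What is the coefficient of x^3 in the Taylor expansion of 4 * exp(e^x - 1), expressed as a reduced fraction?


exp(e^x - 1) = sum_{k>=0} Bell_k x^k / k!, where Bell_k is the k-th Bell number.
So the coefficient of x^3 is 4 * Bell_3 / 3!.
Computing: Bell_3 = 5 and 3! = 6, giving
4 * 5/6 = 10/3.

10/3


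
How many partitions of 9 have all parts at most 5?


Using the generating function (1-x)^(-1)(1-x^2)^(-1)...(1-x^5)^(-1),
the coefficient of x^9 counts these restricted partitions.
Result = 23

23


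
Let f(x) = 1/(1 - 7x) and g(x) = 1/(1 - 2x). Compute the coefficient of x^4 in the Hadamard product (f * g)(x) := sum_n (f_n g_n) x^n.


f has coefficients f_k = 7^k and g has coefficients g_k = 2^k, so the Hadamard product has coefficient (f*g)_k = 7^k * 2^k = 14^k.
For k = 4: 14^4 = 38416.

38416
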